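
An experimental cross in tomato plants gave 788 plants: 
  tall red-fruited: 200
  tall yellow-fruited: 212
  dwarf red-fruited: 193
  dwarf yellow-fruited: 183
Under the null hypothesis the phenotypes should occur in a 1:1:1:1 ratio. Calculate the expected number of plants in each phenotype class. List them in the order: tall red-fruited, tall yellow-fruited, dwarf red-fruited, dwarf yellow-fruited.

197, 197, 197, 197

Under the 1:1:1:1 hypothesis (Σ ratio = 4, N = 788):
  tall red-fruited: 788 × 1/4 = 197
  tall yellow-fruited: 788 × 1/4 = 197
  dwarf red-fruited: 788 × 1/4 = 197
  dwarf yellow-fruited: 788 × 1/4 = 197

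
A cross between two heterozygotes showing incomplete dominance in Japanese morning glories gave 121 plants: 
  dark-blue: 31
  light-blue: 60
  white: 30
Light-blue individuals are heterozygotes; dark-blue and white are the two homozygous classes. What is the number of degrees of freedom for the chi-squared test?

2

With incomplete dominance, a heterozygote × heterozygote cross gives a 1:2:1 phenotypic ratio.
A goodness-of-fit test with 3 phenotype classes has df = 3 − 1 = 2.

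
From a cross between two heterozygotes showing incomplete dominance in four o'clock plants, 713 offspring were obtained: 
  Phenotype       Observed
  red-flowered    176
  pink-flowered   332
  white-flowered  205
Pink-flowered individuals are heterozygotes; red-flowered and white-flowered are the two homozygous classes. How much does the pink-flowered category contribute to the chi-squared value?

With incomplete dominance, a heterozygote × heterozygote cross gives a 1:2:1 phenotypic ratio.
The 1:2:1 ratio has 4 parts, so with N = 713 the expected counts are:
  red-flowered: 713 × 1/4 = 178.25
  pink-flowered: 713 × 2/4 = 356.5
  white-flowered: 713 × 1/4 = 178.25
Contribution of pink-flowered: (332 − 356.5)² / 356.5 = 1.6837

1.684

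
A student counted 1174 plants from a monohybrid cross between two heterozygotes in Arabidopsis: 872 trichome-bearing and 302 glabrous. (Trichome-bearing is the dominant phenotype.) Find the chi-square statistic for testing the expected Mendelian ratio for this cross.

For a monohybrid cross between heterozygotes with complete dominance, the expected phenotypic ratio is 3:1.
Total ratio parts = 4. Expected numbers out of 1174:
  trichome-bearing: 1174 × 3/4 = 880.5
  glabrous: 1174 × 1/4 = 293.5
χ² = Σ (O − E)² / E
  trichome-bearing: (872 − 880.5)² / 880.5 = 0.0821
  glabrous: (302 − 293.5)² / 293.5 = 0.2462
χ² = 0.0821 + 0.2462 = 0.3283 ≈ 0.328

0.328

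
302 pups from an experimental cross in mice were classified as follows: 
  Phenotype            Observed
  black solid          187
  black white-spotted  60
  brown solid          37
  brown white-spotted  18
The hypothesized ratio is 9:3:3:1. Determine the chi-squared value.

Under the 9:3:3:1 hypothesis (Σ ratio = 16, N = 302):
  black solid: 302 × 9/16 = 169.875
  black white-spotted: 302 × 3/16 = 56.625
  brown solid: 302 × 3/16 = 56.625
  brown white-spotted: 302 × 1/16 = 18.875
χ² = Σ (O − E)² / E
  black solid: (187 − 169.875)² / 169.875 = 1.7264
  black white-spotted: (60 − 56.625)² / 56.625 = 0.2012
  brown solid: (37 − 56.625)² / 56.625 = 6.8016
  brown white-spotted: (18 − 18.875)² / 18.875 = 0.0406
χ² = 1.7264 + 0.2012 + 6.8016 + 0.0406 = 8.7698 ≈ 8.770

8.770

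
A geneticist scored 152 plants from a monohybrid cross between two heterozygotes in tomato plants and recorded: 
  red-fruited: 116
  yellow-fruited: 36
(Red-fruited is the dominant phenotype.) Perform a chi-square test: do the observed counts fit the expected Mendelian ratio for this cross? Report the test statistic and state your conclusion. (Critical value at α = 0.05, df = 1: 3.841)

0.140; consistent

For a monohybrid cross between heterozygotes with complete dominance, the expected phenotypic ratio is 3:1.
The 3:1 ratio has 4 parts, so with N = 152 the expected counts are:
  red-fruited: 152 × 3/4 = 114
  yellow-fruited: 152 × 1/4 = 38
χ² = Σ (O − E)² / E
  red-fruited: (116 − 114)² / 114 = 0.0351
  yellow-fruited: (36 − 38)² / 38 = 0.1053
χ² = 0.0351 + 0.1053 = 0.1404 ≈ 0.140
Degrees of freedom = 2 − 1 = 1; critical value at α = 0.05 is 3.841.
Since 0.140 < 3.841, we fail to reject the null hypothesis — the data are consistent with the 3:1 ratio.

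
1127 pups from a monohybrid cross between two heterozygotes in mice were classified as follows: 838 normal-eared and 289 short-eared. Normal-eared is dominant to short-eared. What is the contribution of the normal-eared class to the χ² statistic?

For a monohybrid cross between heterozygotes with complete dominance, the expected phenotypic ratio is 3:1.
Expected counts for N = 1127 under a 3:1 ratio (total parts = 4):
  normal-eared: 1127 × 3/4 = 845.25
  short-eared: 1127 × 1/4 = 281.75
Contribution of normal-eared: (838 − 845.25)² / 845.25 = 0.0622

0.062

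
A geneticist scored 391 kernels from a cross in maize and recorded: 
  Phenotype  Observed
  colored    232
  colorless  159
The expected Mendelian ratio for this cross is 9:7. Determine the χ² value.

1.512

Expected counts for N = 391 under a 9:7 ratio (total parts = 16):
  colored: 391 × 9/16 = 219.9375
  colorless: 391 × 7/16 = 171.0625
χ² = Σ (O − E)² / E
  colored: (232 − 219.9375)² / 219.9375 = 0.6616
  colorless: (159 − 171.0625)² / 171.0625 = 0.8506
χ² = 0.6616 + 0.8506 = 1.5122 ≈ 1.512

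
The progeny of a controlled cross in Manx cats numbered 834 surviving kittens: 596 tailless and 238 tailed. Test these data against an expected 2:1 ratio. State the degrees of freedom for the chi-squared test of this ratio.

1

A goodness-of-fit test with 2 phenotype classes has df = 2 − 1 = 1.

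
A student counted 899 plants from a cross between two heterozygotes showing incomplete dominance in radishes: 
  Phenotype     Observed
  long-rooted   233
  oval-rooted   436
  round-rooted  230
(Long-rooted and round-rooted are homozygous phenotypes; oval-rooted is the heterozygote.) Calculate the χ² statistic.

With incomplete dominance, a heterozygote × heterozygote cross gives a 1:2:1 phenotypic ratio.
Under the 1:2:1 hypothesis (Σ ratio = 4, N = 899):
  long-rooted: 899 × 1/4 = 224.75
  oval-rooted: 899 × 2/4 = 449.5
  round-rooted: 899 × 1/4 = 224.75
χ² = Σ (O − E)² / E
  long-rooted: (233 − 224.75)² / 224.75 = 0.3028
  oval-rooted: (436 − 449.5)² / 449.5 = 0.4055
  round-rooted: (230 − 224.75)² / 224.75 = 0.1226
χ² = 0.3028 + 0.4055 + 0.1226 = 0.8309 ≈ 0.831

0.831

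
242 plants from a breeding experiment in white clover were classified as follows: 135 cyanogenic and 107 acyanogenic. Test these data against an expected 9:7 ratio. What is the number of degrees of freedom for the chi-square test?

A goodness-of-fit test with 2 phenotype classes has df = 2 − 1 = 1.

1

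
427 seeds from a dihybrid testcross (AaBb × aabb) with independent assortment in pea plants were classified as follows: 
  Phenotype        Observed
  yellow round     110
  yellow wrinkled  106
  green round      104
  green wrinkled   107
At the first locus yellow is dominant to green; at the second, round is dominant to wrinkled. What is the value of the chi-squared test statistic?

A dihybrid testcross with independent assortment gives a 1:1:1:1 ratio.
Expected counts for N = 427 under a 1:1:1:1 ratio (total parts = 4):
  yellow round: 427 × 1/4 = 106.75
  yellow wrinkled: 427 × 1/4 = 106.75
  green round: 427 × 1/4 = 106.75
  green wrinkled: 427 × 1/4 = 106.75
χ² = Σ (O − E)² / E
  yellow round: (110 − 106.75)² / 106.75 = 0.0989
  yellow wrinkled: (106 − 106.75)² / 106.75 = 0.0053
  green round: (104 − 106.75)² / 106.75 = 0.0708
  green wrinkled: (107 − 106.75)² / 106.75 = 0.0006
χ² = 0.0989 + 0.0053 + 0.0708 + 0.0006 = 0.1756 ≈ 0.176

0.176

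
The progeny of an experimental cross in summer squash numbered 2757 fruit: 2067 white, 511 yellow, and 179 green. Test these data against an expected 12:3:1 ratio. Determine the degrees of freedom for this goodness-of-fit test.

A goodness-of-fit test with 3 phenotype classes has df = 3 − 1 = 2.

2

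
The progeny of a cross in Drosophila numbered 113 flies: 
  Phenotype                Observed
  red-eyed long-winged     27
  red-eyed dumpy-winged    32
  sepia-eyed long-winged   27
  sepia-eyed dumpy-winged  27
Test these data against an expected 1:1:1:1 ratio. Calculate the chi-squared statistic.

0.664

The 1:1:1:1 ratio has 4 parts, so with N = 113 the expected counts are:
  red-eyed long-winged: 113 × 1/4 = 28.25
  red-eyed dumpy-winged: 113 × 1/4 = 28.25
  sepia-eyed long-winged: 113 × 1/4 = 28.25
  sepia-eyed dumpy-winged: 113 × 1/4 = 28.25
χ² = Σ (O − E)² / E
  red-eyed long-winged: (27 − 28.25)² / 28.25 = 0.0553
  red-eyed dumpy-winged: (32 − 28.25)² / 28.25 = 0.4978
  sepia-eyed long-winged: (27 − 28.25)² / 28.25 = 0.0553
  sepia-eyed dumpy-winged: (27 − 28.25)² / 28.25 = 0.0553
χ² = 0.0553 + 0.4978 + 0.0553 + 0.0553 = 0.6637 ≈ 0.664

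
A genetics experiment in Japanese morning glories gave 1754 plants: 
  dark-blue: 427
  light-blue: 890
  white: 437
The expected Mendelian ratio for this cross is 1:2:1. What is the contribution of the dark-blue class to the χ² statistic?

0.302

Expected counts for N = 1754 under a 1:2:1 ratio (total parts = 4):
  dark-blue: 1754 × 1/4 = 438.5
  light-blue: 1754 × 2/4 = 877
  white: 1754 × 1/4 = 438.5
Contribution of dark-blue: (427 − 438.5)² / 438.5 = 0.3016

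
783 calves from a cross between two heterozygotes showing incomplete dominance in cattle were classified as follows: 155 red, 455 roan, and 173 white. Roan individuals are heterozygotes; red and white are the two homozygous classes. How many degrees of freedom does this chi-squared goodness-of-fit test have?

2

With incomplete dominance, a heterozygote × heterozygote cross gives a 1:2:1 phenotypic ratio.
A goodness-of-fit test with 3 phenotype classes has df = 3 − 1 = 2.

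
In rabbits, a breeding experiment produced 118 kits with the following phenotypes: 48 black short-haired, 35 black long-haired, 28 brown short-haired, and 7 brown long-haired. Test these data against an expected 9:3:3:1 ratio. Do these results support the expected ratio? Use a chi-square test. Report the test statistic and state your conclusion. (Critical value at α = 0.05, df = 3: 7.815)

14.158; not consistent

The 9:3:3:1 ratio has 16 parts, so with N = 118 the expected counts are:
  black short-haired: 118 × 9/16 = 66.375
  black long-haired: 118 × 3/16 = 22.125
  brown short-haired: 118 × 3/16 = 22.125
  brown long-haired: 118 × 1/16 = 7.375
χ² = Σ (O − E)² / E
  black short-haired: (48 − 66.375)² / 66.375 = 5.0869
  black long-haired: (35 − 22.125)² / 22.125 = 7.4922
  brown short-haired: (28 − 22.125)² / 22.125 = 1.5600
  brown long-haired: (7 − 7.375)² / 7.375 = 0.0191
χ² = 5.0869 + 7.4922 + 1.5600 + 0.0191 = 14.1582 ≈ 14.158
Degrees of freedom = 4 − 1 = 3; critical value at α = 0.05 is 7.815.
Since 14.158 > 7.815, we reject the null hypothesis — the data do not fit the 9:3:3:1 ratio.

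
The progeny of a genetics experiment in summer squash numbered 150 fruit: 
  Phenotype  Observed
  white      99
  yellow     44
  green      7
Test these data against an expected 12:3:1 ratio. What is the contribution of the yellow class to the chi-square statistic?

8.961

Total ratio parts = 16. Expected numbers out of 150:
  white: 150 × 12/16 = 112.5
  yellow: 150 × 3/16 = 28.125
  green: 150 × 1/16 = 9.375
Contribution of yellow: (44 − 28.125)² / 28.125 = 8.9606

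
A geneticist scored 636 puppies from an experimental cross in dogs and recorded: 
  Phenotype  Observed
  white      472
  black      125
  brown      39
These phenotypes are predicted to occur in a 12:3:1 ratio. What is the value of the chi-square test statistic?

Expected counts for N = 636 under a 12:3:1 ratio (total parts = 16):
  white: 636 × 12/16 = 477
  black: 636 × 3/16 = 119.25
  brown: 636 × 1/16 = 39.75
χ² = Σ (O − E)² / E
  white: (472 − 477)² / 477 = 0.0524
  black: (125 − 119.25)² / 119.25 = 0.2773
  brown: (39 − 39.75)² / 39.75 = 0.0142
χ² = 0.0524 + 0.2773 + 0.0142 = 0.3439 ≈ 0.344

0.344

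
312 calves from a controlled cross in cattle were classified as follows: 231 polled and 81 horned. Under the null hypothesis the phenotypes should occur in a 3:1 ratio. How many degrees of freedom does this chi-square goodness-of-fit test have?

A goodness-of-fit test with 2 phenotype classes has df = 2 − 1 = 1.

1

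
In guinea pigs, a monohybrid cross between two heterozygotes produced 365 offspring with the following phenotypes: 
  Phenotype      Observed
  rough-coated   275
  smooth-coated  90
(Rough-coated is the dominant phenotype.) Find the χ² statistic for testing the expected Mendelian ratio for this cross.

0.023

For a monohybrid cross between heterozygotes with complete dominance, the expected phenotypic ratio is 3:1.
The 3:1 ratio has 4 parts, so with N = 365 the expected counts are:
  rough-coated: 365 × 3/4 = 273.75
  smooth-coated: 365 × 1/4 = 91.25
χ² = Σ (O − E)² / E
  rough-coated: (275 − 273.75)² / 273.75 = 0.0057
  smooth-coated: (90 − 91.25)² / 91.25 = 0.0171
χ² = 0.0057 + 0.0171 = 0.0228 ≈ 0.023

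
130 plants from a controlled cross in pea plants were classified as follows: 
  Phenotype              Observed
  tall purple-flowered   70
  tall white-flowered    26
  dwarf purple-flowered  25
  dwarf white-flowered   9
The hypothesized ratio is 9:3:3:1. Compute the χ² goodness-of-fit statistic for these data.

0.352

Total ratio parts = 16. Expected numbers out of 130:
  tall purple-flowered: 130 × 9/16 = 73.125
  tall white-flowered: 130 × 3/16 = 24.375
  dwarf purple-flowered: 130 × 3/16 = 24.375
  dwarf white-flowered: 130 × 1/16 = 8.125
χ² = Σ (O − E)² / E
  tall purple-flowered: (70 − 73.125)² / 73.125 = 0.1335
  tall white-flowered: (26 − 24.375)² / 24.375 = 0.1083
  dwarf purple-flowered: (25 − 24.375)² / 24.375 = 0.0160
  dwarf white-flowered: (9 − 8.125)² / 8.125 = 0.0942
χ² = 0.1335 + 0.1083 + 0.0160 + 0.0942 = 0.352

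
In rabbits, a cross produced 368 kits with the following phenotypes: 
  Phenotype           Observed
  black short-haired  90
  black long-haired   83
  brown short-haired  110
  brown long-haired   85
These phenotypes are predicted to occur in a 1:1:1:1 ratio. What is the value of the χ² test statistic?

4.978

Expected counts for N = 368 under a 1:1:1:1 ratio (total parts = 4):
  black short-haired: 368 × 1/4 = 92
  black long-haired: 368 × 1/4 = 92
  brown short-haired: 368 × 1/4 = 92
  brown long-haired: 368 × 1/4 = 92
χ² = Σ (O − E)² / E
  black short-haired: (90 − 92)² / 92 = 0.0435
  black long-haired: (83 − 92)² / 92 = 0.8804
  brown short-haired: (110 − 92)² / 92 = 3.5217
  brown long-haired: (85 − 92)² / 92 = 0.5326
χ² = 0.0435 + 0.8804 + 3.5217 + 0.5326 = 4.9782 ≈ 4.978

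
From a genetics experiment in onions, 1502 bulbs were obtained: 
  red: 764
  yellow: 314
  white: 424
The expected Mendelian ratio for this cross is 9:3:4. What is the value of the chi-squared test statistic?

Expected counts for N = 1502 under a 9:3:4 ratio (total parts = 16):
  red: 1502 × 9/16 = 844.875
  yellow: 1502 × 3/16 = 281.625
  white: 1502 × 4/16 = 375.5
χ² = Σ (O − E)² / E
  red: (764 − 844.875)² / 844.875 = 7.7417
  yellow: (314 − 281.625)² / 281.625 = 3.7218
  white: (424 − 375.5)² / 375.5 = 6.2643
χ² = 7.7417 + 3.7218 + 6.2643 = 17.7278 ≈ 17.728

17.728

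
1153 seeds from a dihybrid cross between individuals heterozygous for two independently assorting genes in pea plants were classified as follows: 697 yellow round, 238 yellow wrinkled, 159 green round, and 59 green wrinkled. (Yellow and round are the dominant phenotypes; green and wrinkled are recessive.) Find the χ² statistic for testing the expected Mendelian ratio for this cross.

23.314

A dihybrid F₂ with independent assortment and complete dominance at both loci gives a 9:3:3:1 phenotypic ratio.
Under the 9:3:3:1 hypothesis (Σ ratio = 16, N = 1153):
  yellow round: 1153 × 9/16 = 648.5625
  yellow wrinkled: 1153 × 3/16 = 216.1875
  green round: 1153 × 3/16 = 216.1875
  green wrinkled: 1153 × 1/16 = 72.0625
χ² = Σ (O − E)² / E
  yellow round: (697 − 648.5625)² / 648.5625 = 3.6175
  yellow wrinkled: (238 − 216.1875)² / 216.1875 = 2.2008
  green round: (159 − 216.1875)² / 216.1875 = 15.1277
  green wrinkled: (59 − 72.0625)² / 72.0625 = 2.3678
χ² = 3.6175 + 2.2008 + 15.1277 + 2.3678 = 23.3138 ≈ 23.314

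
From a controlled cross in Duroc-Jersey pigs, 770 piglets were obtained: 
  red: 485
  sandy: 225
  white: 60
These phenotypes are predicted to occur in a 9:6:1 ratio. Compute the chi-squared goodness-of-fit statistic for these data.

The 9:6:1 ratio has 16 parts, so with N = 770 the expected counts are:
  red: 770 × 9/16 = 433.125
  sandy: 770 × 6/16 = 288.75
  white: 770 × 1/16 = 48.125
χ² = Σ (O − E)² / E
  red: (485 − 433.125)² / 433.125 = 6.2130
  sandy: (225 − 288.75)² / 288.75 = 14.0747
  white: (60 − 48.125)² / 48.125 = 2.9302
χ² = 6.2130 + 14.0747 + 2.9302 = 23.2179 ≈ 23.218

23.218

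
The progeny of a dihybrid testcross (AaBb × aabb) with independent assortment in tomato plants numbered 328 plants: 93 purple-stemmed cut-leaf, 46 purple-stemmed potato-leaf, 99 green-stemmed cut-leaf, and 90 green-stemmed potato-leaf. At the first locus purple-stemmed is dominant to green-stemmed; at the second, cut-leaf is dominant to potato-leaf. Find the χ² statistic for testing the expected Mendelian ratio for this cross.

A dihybrid testcross with independent assortment gives a 1:1:1:1 ratio.
The 1:1:1:1 ratio has 4 parts, so with N = 328 the expected counts are:
  purple-stemmed cut-leaf: 328 × 1/4 = 82
  purple-stemmed potato-leaf: 328 × 1/4 = 82
  green-stemmed cut-leaf: 328 × 1/4 = 82
  green-stemmed potato-leaf: 328 × 1/4 = 82
χ² = Σ (O − E)² / E
  purple-stemmed cut-leaf: (93 − 82)² / 82 = 1.4756
  purple-stemmed potato-leaf: (46 − 82)² / 82 = 15.8049
  green-stemmed cut-leaf: (99 − 82)² / 82 = 3.5244
  green-stemmed potato-leaf: (90 − 82)² / 82 = 0.7805
χ² = 1.4756 + 15.8049 + 3.5244 + 0.7805 = 21.5854 ≈ 21.585

21.585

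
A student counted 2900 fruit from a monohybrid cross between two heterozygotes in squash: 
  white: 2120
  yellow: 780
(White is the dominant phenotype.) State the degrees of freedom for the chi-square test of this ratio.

For a monohybrid cross between heterozygotes with complete dominance, the expected phenotypic ratio is 3:1.
A goodness-of-fit test with 2 phenotype classes has df = 2 − 1 = 1.

1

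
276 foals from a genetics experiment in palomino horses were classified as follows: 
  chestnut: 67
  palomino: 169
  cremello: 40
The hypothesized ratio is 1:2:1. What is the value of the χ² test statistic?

Total ratio parts = 4. Expected numbers out of 276:
  chestnut: 276 × 1/4 = 69
  palomino: 276 × 2/4 = 138
  cremello: 276 × 1/4 = 69
χ² = Σ (O − E)² / E
  chestnut: (67 − 69)² / 69 = 0.0580
  palomino: (169 − 138)² / 138 = 6.9638
  cremello: (40 − 69)² / 69 = 12.1884
χ² = 0.0580 + 6.9638 + 12.1884 = 19.2102 ≈ 19.210

19.210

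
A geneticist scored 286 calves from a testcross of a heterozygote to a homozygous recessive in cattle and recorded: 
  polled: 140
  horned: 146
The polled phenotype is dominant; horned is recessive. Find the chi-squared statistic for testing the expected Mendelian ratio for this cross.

0.126

A testcross of a heterozygote (Aa × aa) gives a 1:1 phenotypic ratio.
Expected counts for N = 286 under a 1:1 ratio (total parts = 2):
  polled: 286 × 1/2 = 143
  horned: 286 × 1/2 = 143
χ² = Σ (O − E)² / E
  polled: (140 − 143)² / 143 = 0.0629
  horned: (146 − 143)² / 143 = 0.0629
χ² = 0.0629 + 0.0629 = 0.1258 ≈ 0.126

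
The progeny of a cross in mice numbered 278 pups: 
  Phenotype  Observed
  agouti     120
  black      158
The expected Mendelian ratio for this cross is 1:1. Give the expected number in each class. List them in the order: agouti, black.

The 1:1 ratio has 2 parts, so with N = 278 the expected counts are:
  agouti: 278 × 1/2 = 139
  black: 278 × 1/2 = 139

139, 139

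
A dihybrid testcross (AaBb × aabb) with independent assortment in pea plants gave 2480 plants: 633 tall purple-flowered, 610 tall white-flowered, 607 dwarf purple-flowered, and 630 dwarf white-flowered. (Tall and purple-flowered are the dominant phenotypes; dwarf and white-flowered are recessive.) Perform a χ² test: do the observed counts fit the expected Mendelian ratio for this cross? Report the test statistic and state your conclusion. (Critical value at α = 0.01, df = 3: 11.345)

0.868; consistent

A dihybrid testcross with independent assortment gives a 1:1:1:1 ratio.
Under the 1:1:1:1 hypothesis (Σ ratio = 4, N = 2480):
  tall purple-flowered: 2480 × 1/4 = 620
  tall white-flowered: 2480 × 1/4 = 620
  dwarf purple-flowered: 2480 × 1/4 = 620
  dwarf white-flowered: 2480 × 1/4 = 620
χ² = Σ (O − E)² / E
  tall purple-flowered: (633 − 620)² / 620 = 0.2726
  tall white-flowered: (610 − 620)² / 620 = 0.1613
  dwarf purple-flowered: (607 − 620)² / 620 = 0.2726
  dwarf white-flowered: (630 − 620)² / 620 = 0.1613
χ² = 0.2726 + 0.1613 + 0.2726 + 0.1613 = 0.8678 ≈ 0.868
Degrees of freedom = 4 − 1 = 3; critical value at α = 0.01 is 11.345.
Since 0.868 < 11.345, we fail to reject the null hypothesis — the data are consistent with the 1:1:1:1 ratio.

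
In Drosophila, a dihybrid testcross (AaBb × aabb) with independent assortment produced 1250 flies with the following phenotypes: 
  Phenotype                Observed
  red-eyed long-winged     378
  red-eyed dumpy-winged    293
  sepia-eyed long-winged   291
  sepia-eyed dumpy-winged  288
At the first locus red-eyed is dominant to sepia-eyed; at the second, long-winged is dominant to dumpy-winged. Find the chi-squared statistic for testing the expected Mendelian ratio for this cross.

18.346

A dihybrid testcross with independent assortment gives a 1:1:1:1 ratio.
Total ratio parts = 4. Expected numbers out of 1250:
  red-eyed long-winged: 1250 × 1/4 = 312.5
  red-eyed dumpy-winged: 1250 × 1/4 = 312.5
  sepia-eyed long-winged: 1250 × 1/4 = 312.5
  sepia-eyed dumpy-winged: 1250 × 1/4 = 312.5
χ² = Σ (O − E)² / E
  red-eyed long-winged: (378 − 312.5)² / 312.5 = 13.7288
  red-eyed dumpy-winged: (293 − 312.5)² / 312.5 = 1.2168
  sepia-eyed long-winged: (291 − 312.5)² / 312.5 = 1.4792
  sepia-eyed dumpy-winged: (288 − 312.5)² / 312.5 = 1.9208
χ² = 13.7288 + 1.2168 + 1.4792 + 1.9208 = 18.3456 ≈ 18.346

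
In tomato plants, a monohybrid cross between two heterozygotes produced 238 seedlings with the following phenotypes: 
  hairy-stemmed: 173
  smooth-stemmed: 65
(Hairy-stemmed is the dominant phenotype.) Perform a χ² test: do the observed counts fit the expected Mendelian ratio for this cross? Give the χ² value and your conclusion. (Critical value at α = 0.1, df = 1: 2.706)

For a monohybrid cross between heterozygotes with complete dominance, the expected phenotypic ratio is 3:1.
Under the 3:1 hypothesis (Σ ratio = 4, N = 238):
  hairy-stemmed: 238 × 3/4 = 178.5
  smooth-stemmed: 238 × 1/4 = 59.5
χ² = Σ (O − E)² / E
  hairy-stemmed: (173 − 178.5)² / 178.5 = 0.1695
  smooth-stemmed: (65 − 59.5)² / 59.5 = 0.5084
χ² = 0.1695 + 0.5084 = 0.6779 ≈ 0.678
Degrees of freedom = 2 − 1 = 1; critical value at α = 0.1 is 2.706.
Since 0.678 < 2.706, we fail to reject the null hypothesis — the data are consistent with the 3:1 ratio.

0.678; consistent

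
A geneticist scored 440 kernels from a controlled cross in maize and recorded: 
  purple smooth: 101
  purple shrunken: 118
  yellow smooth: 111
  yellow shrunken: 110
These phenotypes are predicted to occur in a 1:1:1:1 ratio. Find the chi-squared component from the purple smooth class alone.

0.736

Under the 1:1:1:1 hypothesis (Σ ratio = 4, N = 440):
  purple smooth: 440 × 1/4 = 110
  purple shrunken: 440 × 1/4 = 110
  yellow smooth: 440 × 1/4 = 110
  yellow shrunken: 440 × 1/4 = 110
Contribution of purple smooth: (101 − 110)² / 110 = 0.7364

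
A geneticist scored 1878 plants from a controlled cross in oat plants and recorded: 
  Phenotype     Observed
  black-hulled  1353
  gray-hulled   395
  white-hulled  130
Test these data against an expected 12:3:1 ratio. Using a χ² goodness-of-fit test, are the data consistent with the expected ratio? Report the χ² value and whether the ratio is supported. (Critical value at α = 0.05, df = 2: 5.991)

Total ratio parts = 16. Expected numbers out of 1878:
  black-hulled: 1878 × 12/16 = 1408.5
  gray-hulled: 1878 × 3/16 = 352.125
  white-hulled: 1878 × 1/16 = 117.375
χ² = Σ (O − E)² / E
  black-hulled: (1353 − 1408.5)² / 1408.5 = 2.1869
  gray-hulled: (395 − 352.125)² / 352.125 = 5.2205
  white-hulled: (130 − 117.375)² / 117.375 = 1.3580
χ² = 2.1869 + 5.2205 + 1.3580 = 8.7654 ≈ 8.765
Degrees of freedom = 3 − 1 = 2; critical value at α = 0.05 is 5.991.
Since 8.765 > 5.991, we reject the null hypothesis — the data do not fit the 12:3:1 ratio.

8.765; not consistent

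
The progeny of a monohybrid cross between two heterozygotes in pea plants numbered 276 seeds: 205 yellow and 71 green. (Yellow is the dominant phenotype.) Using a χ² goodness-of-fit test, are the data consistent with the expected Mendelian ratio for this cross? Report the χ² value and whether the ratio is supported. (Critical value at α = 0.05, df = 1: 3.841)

0.077; consistent

For a monohybrid cross between heterozygotes with complete dominance, the expected phenotypic ratio is 3:1.
Total ratio parts = 4. Expected numbers out of 276:
  yellow: 276 × 3/4 = 207
  green: 276 × 1/4 = 69
χ² = Σ (O − E)² / E
  yellow: (205 − 207)² / 207 = 0.0193
  green: (71 − 69)² / 69 = 0.0580
χ² = 0.0193 + 0.0580 = 0.0773 ≈ 0.077
Degrees of freedom = 2 − 1 = 1; critical value at α = 0.05 is 3.841.
Since 0.077 < 3.841, we fail to reject the null hypothesis — the data are consistent with the 3:1 ratio.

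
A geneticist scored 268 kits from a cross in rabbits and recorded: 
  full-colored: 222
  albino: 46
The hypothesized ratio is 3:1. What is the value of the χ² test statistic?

8.776

The 3:1 ratio has 4 parts, so with N = 268 the expected counts are:
  full-colored: 268 × 3/4 = 201
  albino: 268 × 1/4 = 67
χ² = Σ (O − E)² / E
  full-colored: (222 − 201)² / 201 = 2.1940
  albino: (46 − 67)² / 67 = 6.5821
χ² = 2.1940 + 6.5821 = 8.7761 ≈ 8.776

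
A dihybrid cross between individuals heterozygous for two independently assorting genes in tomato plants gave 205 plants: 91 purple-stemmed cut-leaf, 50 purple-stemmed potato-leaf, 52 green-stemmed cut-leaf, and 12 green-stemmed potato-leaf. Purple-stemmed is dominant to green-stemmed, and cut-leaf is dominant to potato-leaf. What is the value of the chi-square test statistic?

13.441

A dihybrid F₂ with independent assortment and complete dominance at both loci gives a 9:3:3:1 phenotypic ratio.
Under the 9:3:3:1 hypothesis (Σ ratio = 16, N = 205):
  purple-stemmed cut-leaf: 205 × 9/16 = 115.3125
  purple-stemmed potato-leaf: 205 × 3/16 = 38.4375
  green-stemmed cut-leaf: 205 × 3/16 = 38.4375
  green-stemmed potato-leaf: 205 × 1/16 = 12.8125
χ² = Σ (O − E)² / E
  purple-stemmed cut-leaf: (91 − 115.3125)² / 115.3125 = 5.1261
  purple-stemmed potato-leaf: (50 − 38.4375)² / 38.4375 = 3.4782
  green-stemmed cut-leaf: (52 − 38.4375)² / 38.4375 = 4.7855
  green-stemmed potato-leaf: (12 − 12.8125)² / 12.8125 = 0.0515
χ² = 5.1261 + 3.4782 + 4.7855 + 0.0515 = 13.4413 ≈ 13.441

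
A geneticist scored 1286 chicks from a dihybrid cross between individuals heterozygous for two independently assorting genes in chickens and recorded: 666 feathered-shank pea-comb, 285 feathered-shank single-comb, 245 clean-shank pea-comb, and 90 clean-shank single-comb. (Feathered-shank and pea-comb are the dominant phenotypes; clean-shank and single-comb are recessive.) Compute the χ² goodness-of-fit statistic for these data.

A dihybrid F₂ with independent assortment and complete dominance at both loci gives a 9:3:3:1 phenotypic ratio.
Expected counts for N = 1286 under a 9:3:3:1 ratio (total parts = 16):
  feathered-shank pea-comb: 1286 × 9/16 = 723.375
  feathered-shank single-comb: 1286 × 3/16 = 241.125
  clean-shank pea-comb: 1286 × 3/16 = 241.125
  clean-shank single-comb: 1286 × 1/16 = 80.375
χ² = Σ (O − E)² / E
  feathered-shank pea-comb: (666 − 723.375)² / 723.375 = 4.5507
  feathered-shank single-comb: (285 − 241.125)² / 241.125 = 7.9835
  clean-shank pea-comb: (245 − 241.125)² / 241.125 = 0.0623
  clean-shank single-comb: (90 − 80.375)² / 80.375 = 1.1526
χ² = 4.5507 + 7.9835 + 0.0623 + 1.1526 = 13.7491 ≈ 13.749

13.749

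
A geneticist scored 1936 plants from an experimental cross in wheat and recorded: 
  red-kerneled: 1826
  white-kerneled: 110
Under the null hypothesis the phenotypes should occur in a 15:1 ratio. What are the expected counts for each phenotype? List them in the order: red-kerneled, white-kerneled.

Under the 15:1 hypothesis (Σ ratio = 16, N = 1936):
  red-kerneled: 1936 × 15/16 = 1815
  white-kerneled: 1936 × 1/16 = 121

1815, 121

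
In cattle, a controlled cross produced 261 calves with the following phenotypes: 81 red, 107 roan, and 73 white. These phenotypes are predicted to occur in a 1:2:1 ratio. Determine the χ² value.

8.954

Expected counts for N = 261 under a 1:2:1 ratio (total parts = 4):
  red: 261 × 1/4 = 65.25
  roan: 261 × 2/4 = 130.5
  white: 261 × 1/4 = 65.25
χ² = Σ (O − E)² / E
  red: (81 − 65.25)² / 65.25 = 3.8017
  roan: (107 − 130.5)² / 130.5 = 4.2318
  white: (73 − 65.25)² / 65.25 = 0.9205
χ² = 3.8017 + 4.2318 + 0.9205 = 8.954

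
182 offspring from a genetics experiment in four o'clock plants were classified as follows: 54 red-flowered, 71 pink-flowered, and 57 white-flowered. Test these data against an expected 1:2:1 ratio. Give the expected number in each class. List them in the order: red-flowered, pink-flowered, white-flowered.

Under the 1:2:1 hypothesis (Σ ratio = 4, N = 182):
  red-flowered: 182 × 1/4 = 45.5
  pink-flowered: 182 × 2/4 = 91
  white-flowered: 182 × 1/4 = 45.5

45.5, 91, 45.5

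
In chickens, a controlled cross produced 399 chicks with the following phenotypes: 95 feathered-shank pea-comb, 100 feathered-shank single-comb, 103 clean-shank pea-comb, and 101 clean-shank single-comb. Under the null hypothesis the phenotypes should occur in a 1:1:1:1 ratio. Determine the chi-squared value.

0.348

Under the 1:1:1:1 hypothesis (Σ ratio = 4, N = 399):
  feathered-shank pea-comb: 399 × 1/4 = 99.75
  feathered-shank single-comb: 399 × 1/4 = 99.75
  clean-shank pea-comb: 399 × 1/4 = 99.75
  clean-shank single-comb: 399 × 1/4 = 99.75
χ² = Σ (O − E)² / E
  feathered-shank pea-comb: (95 − 99.75)² / 99.75 = 0.2262
  feathered-shank single-comb: (100 − 99.75)² / 99.75 = 0.0006
  clean-shank pea-comb: (103 − 99.75)² / 99.75 = 0.1059
  clean-shank single-comb: (101 − 99.75)² / 99.75 = 0.0157
χ² = 0.2262 + 0.0006 + 0.1059 + 0.0157 = 0.3484 ≈ 0.348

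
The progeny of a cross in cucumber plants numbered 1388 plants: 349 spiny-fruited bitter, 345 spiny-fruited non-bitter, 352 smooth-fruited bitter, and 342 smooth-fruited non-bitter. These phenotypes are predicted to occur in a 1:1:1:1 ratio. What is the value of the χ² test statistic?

0.167

Expected counts for N = 1388 under a 1:1:1:1 ratio (total parts = 4):
  spiny-fruited bitter: 1388 × 1/4 = 347
  spiny-fruited non-bitter: 1388 × 1/4 = 347
  smooth-fruited bitter: 1388 × 1/4 = 347
  smooth-fruited non-bitter: 1388 × 1/4 = 347
χ² = Σ (O − E)² / E
  spiny-fruited bitter: (349 − 347)² / 347 = 0.0115
  spiny-fruited non-bitter: (345 − 347)² / 347 = 0.0115
  smooth-fruited bitter: (352 − 347)² / 347 = 0.0720
  smooth-fruited non-bitter: (342 − 347)² / 347 = 0.0720
χ² = 0.0115 + 0.0115 + 0.0720 + 0.0720 = 0.167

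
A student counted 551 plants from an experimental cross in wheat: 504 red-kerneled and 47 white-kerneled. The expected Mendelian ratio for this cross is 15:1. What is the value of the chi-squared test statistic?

Total ratio parts = 16. Expected numbers out of 551:
  red-kerneled: 551 × 15/16 = 516.5625
  white-kerneled: 551 × 1/16 = 34.4375
χ² = Σ (O − E)² / E
  red-kerneled: (504 − 516.5625)² / 516.5625 = 0.3055
  white-kerneled: (47 − 34.4375)² / 34.4375 = 4.5827
χ² = 0.3055 + 4.5827 = 4.8882 ≈ 4.888

4.888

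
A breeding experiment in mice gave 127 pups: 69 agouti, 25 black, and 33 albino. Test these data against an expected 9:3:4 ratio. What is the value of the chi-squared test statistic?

The 9:3:4 ratio has 16 parts, so with N = 127 the expected counts are:
  agouti: 127 × 9/16 = 71.4375
  black: 127 × 3/16 = 23.8125
  albino: 127 × 4/16 = 31.75
χ² = Σ (O − E)² / E
  agouti: (69 − 71.4375)² / 71.4375 = 0.0832
  black: (25 − 23.8125)² / 23.8125 = 0.0592
  albino: (33 − 31.75)² / 31.75 = 0.0492
χ² = 0.0832 + 0.0592 + 0.0492 = 0.1916 ≈ 0.192

0.192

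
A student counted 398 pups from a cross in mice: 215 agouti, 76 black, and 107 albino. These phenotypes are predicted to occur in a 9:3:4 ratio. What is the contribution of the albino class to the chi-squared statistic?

Under the 9:3:4 hypothesis (Σ ratio = 16, N = 398):
  agouti: 398 × 9/16 = 223.875
  black: 398 × 3/16 = 74.625
  albino: 398 × 4/16 = 99.5
Contribution of albino: (107 − 99.5)² / 99.5 = 0.5653

0.565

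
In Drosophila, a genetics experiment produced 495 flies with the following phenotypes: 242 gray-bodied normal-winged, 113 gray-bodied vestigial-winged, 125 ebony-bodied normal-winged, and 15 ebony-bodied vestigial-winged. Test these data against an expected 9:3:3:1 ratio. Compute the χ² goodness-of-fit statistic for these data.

The 9:3:3:1 ratio has 16 parts, so with N = 495 the expected counts are:
  gray-bodied normal-winged: 495 × 9/16 = 278.4375
  gray-bodied vestigial-winged: 495 × 3/16 = 92.8125
  ebony-bodied normal-winged: 495 × 3/16 = 92.8125
  ebony-bodied vestigial-winged: 495 × 1/16 = 30.9375
χ² = Σ (O − E)² / E
  gray-bodied normal-winged: (242 − 278.4375)² / 278.4375 = 4.7684
  gray-bodied vestigial-winged: (113 − 92.8125)² / 92.8125 = 4.3910
  ebony-bodied normal-winged: (125 − 92.8125)² / 92.8125 = 11.1627
  ebony-bodied vestigial-winged: (15 − 30.9375)² / 30.9375 = 8.2102
χ² = 4.7684 + 4.3910 + 11.1627 + 8.2102 = 28.5323 ≈ 28.532

28.532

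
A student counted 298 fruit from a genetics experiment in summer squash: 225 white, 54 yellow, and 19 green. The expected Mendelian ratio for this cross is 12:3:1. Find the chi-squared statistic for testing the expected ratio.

Expected counts for N = 298 under a 12:3:1 ratio (total parts = 16):
  white: 298 × 12/16 = 223.5
  yellow: 298 × 3/16 = 55.875
  green: 298 × 1/16 = 18.625
χ² = Σ (O − E)² / E
  white: (225 − 223.5)² / 223.5 = 0.0101
  yellow: (54 − 55.875)² / 55.875 = 0.0629
  green: (19 − 18.625)² / 18.625 = 0.0076
χ² = 0.0101 + 0.0629 + 0.0076 = 0.0806 ≈ 0.081

0.081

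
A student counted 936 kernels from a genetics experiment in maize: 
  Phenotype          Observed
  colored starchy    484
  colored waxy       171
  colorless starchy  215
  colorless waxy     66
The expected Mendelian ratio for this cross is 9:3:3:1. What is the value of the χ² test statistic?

Total ratio parts = 16. Expected numbers out of 936:
  colored starchy: 936 × 9/16 = 526.5
  colored waxy: 936 × 3/16 = 175.5
  colorless starchy: 936 × 3/16 = 175.5
  colorless waxy: 936 × 1/16 = 58.5
χ² = Σ (O − E)² / E
  colored starchy: (484 − 526.5)² / 526.5 = 3.4307
  colored waxy: (171 − 175.5)² / 175.5 = 0.1154
  colorless starchy: (215 − 175.5)² / 175.5 = 8.8903
  colorless waxy: (66 − 58.5)² / 58.5 = 0.9615
χ² = 3.4307 + 0.1154 + 8.8903 + 0.9615 = 13.3979 ≈ 13.398

13.398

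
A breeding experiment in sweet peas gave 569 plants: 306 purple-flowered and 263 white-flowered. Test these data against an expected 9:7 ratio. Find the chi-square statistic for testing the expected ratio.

1.412

Expected counts for N = 569 under a 9:7 ratio (total parts = 16):
  purple-flowered: 569 × 9/16 = 320.0625
  white-flowered: 569 × 7/16 = 248.9375
χ² = Σ (O − E)² / E
  purple-flowered: (306 − 320.0625)² / 320.0625 = 0.6179
  white-flowered: (263 − 248.9375)² / 248.9375 = 0.7944
χ² = 0.6179 + 0.7944 = 1.4123 ≈ 1.412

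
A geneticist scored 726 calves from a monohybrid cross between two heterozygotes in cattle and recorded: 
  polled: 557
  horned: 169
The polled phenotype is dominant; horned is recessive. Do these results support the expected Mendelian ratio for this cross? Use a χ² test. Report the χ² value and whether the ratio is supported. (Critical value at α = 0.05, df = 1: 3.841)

1.148; consistent

For a monohybrid cross between heterozygotes with complete dominance, the expected phenotypic ratio is 3:1.
Under the 3:1 hypothesis (Σ ratio = 4, N = 726):
  polled: 726 × 3/4 = 544.5
  horned: 726 × 1/4 = 181.5
χ² = Σ (O − E)² / E
  polled: (557 − 544.5)² / 544.5 = 0.2870
  horned: (169 − 181.5)² / 181.5 = 0.8609
χ² = 0.2870 + 0.8609 = 1.1479 ≈ 1.148
Degrees of freedom = 2 − 1 = 1; critical value at α = 0.05 is 3.841.
Since 1.148 < 3.841, we fail to reject the null hypothesis — the data are consistent with the 3:1 ratio.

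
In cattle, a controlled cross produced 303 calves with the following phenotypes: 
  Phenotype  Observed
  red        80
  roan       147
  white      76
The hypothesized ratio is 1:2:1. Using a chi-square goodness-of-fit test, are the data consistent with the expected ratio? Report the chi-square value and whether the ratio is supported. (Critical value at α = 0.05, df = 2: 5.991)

0.373; consistent

Total ratio parts = 4. Expected numbers out of 303:
  red: 303 × 1/4 = 75.75
  roan: 303 × 2/4 = 151.5
  white: 303 × 1/4 = 75.75
χ² = Σ (O − E)² / E
  red: (80 − 75.75)² / 75.75 = 0.2384
  roan: (147 − 151.5)² / 151.5 = 0.1337
  white: (76 − 75.75)² / 75.75 = 0.0008
χ² = 0.2384 + 0.1337 + 0.0008 = 0.3729 ≈ 0.373
Degrees of freedom = 3 − 1 = 2; critical value at α = 0.05 is 5.991.
Since 0.373 < 5.991, we fail to reject the null hypothesis — the data are consistent with the 1:2:1 ratio.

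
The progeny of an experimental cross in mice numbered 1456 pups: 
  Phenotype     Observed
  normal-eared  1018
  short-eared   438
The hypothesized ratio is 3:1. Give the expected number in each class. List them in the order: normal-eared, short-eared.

1092, 364

Under the 3:1 hypothesis (Σ ratio = 4, N = 1456):
  normal-eared: 1456 × 3/4 = 1092
  short-eared: 1456 × 1/4 = 364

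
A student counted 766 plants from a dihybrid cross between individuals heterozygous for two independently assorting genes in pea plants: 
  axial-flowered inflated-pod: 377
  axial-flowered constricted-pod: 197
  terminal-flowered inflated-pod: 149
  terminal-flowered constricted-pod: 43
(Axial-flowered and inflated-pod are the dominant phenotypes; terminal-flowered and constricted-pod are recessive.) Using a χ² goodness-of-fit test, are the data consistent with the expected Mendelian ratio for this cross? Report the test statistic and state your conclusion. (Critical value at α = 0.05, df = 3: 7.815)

27.270; not consistent

A dihybrid F₂ with independent assortment and complete dominance at both loci gives a 9:3:3:1 phenotypic ratio.
Under the 9:3:3:1 hypothesis (Σ ratio = 16, N = 766):
  axial-flowered inflated-pod: 766 × 9/16 = 430.875
  axial-flowered constricted-pod: 766 × 3/16 = 143.625
  terminal-flowered inflated-pod: 766 × 3/16 = 143.625
  terminal-flowered constricted-pod: 766 × 1/16 = 47.875
χ² = Σ (O − E)² / E
  axial-flowered inflated-pod: (377 − 430.875)² / 430.875 = 6.7363
  axial-flowered constricted-pod: (197 − 143.625)² / 143.625 = 19.8356
  terminal-flowered inflated-pod: (149 − 143.625)² / 143.625 = 0.2012
  terminal-flowered constricted-pod: (43 − 47.875)² / 47.875 = 0.4964
χ² = 6.7363 + 19.8356 + 0.2012 + 0.4964 = 27.2695 ≈ 27.270
Degrees of freedom = 4 − 1 = 3; critical value at α = 0.05 is 7.815.
Since 27.270 > 7.815, we reject the null hypothesis — the data do not fit the 9:3:3:1 ratio.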